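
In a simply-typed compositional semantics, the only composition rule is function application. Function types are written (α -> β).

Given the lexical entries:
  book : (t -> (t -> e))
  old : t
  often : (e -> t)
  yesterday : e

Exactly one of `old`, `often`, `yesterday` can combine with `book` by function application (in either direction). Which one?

old — combines: book : (t -> (t -> e)) takes old : t as argument, giving (t -> e).
often : (e -> t) — does not combine with book.
yesterday : e — does not combine with book.

old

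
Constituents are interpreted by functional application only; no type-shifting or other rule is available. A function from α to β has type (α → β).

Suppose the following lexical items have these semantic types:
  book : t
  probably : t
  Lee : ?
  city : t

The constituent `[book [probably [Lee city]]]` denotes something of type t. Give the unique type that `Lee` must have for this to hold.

For [book [probably [Lee city]]] to have type t with book of type t, [probably [Lee city]] must be the function: [probably [Lee city]] : (t → t).
For [probably [Lee city]] to have type (t → t) with probably of type t, [Lee city] must be the function: [Lee city] : (t → (t → t)).
For [Lee city] to have type (t → (t → t)) with city of type t, Lee must be the function: Lee : (t → (t → (t → t))).

(t → (t → (t → t)))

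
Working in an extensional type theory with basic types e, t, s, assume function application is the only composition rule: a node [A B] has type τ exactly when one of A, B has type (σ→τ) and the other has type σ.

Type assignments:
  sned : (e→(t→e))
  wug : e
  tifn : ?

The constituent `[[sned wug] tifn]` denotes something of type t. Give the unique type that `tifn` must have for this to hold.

[[sned wug] tifn] must have type t. The sister [sned wug] has type (t→e); that is not a function onto t, so tifn must be the functor, of type ((t→e)→t).

((t→e)→t)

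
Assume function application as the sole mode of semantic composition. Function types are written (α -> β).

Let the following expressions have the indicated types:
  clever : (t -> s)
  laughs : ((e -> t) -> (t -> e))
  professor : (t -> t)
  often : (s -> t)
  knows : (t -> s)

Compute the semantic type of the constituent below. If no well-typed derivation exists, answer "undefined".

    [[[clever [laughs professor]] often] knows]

At [laughs professor]: neither ((e -> t) -> (t -> e)) nor (t -> t) can take the other as argument; the node is ill-typed.

undefined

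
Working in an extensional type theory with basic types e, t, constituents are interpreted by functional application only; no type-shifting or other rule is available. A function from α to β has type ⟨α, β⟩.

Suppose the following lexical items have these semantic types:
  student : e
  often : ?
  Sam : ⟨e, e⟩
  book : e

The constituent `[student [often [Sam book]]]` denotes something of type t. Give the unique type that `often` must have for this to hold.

[student [often [Sam book]]] is required to be t. student : e cannot yield t as functor, so [often [Sam book]] : ⟨e, t⟩.
[often [Sam book]] is required to be ⟨e, t⟩. [Sam book] : e cannot yield ⟨e, t⟩ as functor, so often : ⟨e, ⟨e, t⟩⟩.

⟨e, ⟨e, t⟩⟩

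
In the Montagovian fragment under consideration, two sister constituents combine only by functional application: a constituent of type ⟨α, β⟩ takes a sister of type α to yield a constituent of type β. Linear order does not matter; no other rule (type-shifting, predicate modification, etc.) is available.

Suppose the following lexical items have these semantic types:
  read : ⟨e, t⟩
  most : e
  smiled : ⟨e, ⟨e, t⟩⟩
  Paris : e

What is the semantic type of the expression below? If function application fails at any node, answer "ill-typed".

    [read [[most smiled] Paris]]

ill-typed

[most smiled] — smiled of type ⟨e, ⟨e, t⟩⟩ combines with most of type e: type ⟨e, t⟩.
[[most smiled] Paris] — [most smiled] of type ⟨e, t⟩ combines with Paris of type e: type t.
[read [[most smiled] Paris]]: ⟨e, t⟩ and t cannot combine by function application — type clash.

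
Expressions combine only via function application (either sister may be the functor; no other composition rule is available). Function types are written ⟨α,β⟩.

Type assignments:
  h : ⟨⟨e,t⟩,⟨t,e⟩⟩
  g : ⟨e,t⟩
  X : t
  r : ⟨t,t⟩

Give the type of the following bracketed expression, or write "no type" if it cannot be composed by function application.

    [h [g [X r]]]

[X r]: functor r : ⟨t,t⟩, argument X : t; result t.
[g [X r]]: ⟨e,t⟩ with t — neither is a function whose domain matches the other; composition fails here.

no type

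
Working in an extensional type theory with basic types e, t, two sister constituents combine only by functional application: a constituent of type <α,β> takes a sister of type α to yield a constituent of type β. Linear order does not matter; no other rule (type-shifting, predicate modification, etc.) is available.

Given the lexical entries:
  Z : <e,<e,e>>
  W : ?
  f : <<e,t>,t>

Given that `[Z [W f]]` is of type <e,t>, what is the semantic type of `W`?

For [Z [W f]] to have type <e,t> with Z of type <e,<e,e>>, [W f] must be the function: [W f] : <<e,<e,e>>,<e,t>>.
For [W f] to have type <<e,<e,e>>,<e,t>> with f of type <<e,t>,t>, W must be the function: W : <<<e,t>,t>,<<e,<e,e>>,<e,t>>>.

<<<e,t>,t>,<<e,<e,e>>,<e,t>>>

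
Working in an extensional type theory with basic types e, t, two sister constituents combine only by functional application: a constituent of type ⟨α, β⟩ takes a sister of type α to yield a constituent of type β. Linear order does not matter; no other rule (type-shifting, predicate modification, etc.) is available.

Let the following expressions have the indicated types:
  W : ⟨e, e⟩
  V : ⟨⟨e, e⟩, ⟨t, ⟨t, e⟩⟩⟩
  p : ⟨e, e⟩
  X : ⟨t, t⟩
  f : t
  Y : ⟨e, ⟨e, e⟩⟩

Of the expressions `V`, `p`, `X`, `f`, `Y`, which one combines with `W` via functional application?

V — combines: V : ⟨⟨e, e⟩, ⟨t, ⟨t, e⟩⟩⟩ takes W : ⟨e, e⟩ as argument, giving ⟨t, ⟨t, e⟩⟩.
p : ⟨e, e⟩ — does not combine with W.
X : ⟨t, t⟩ — does not combine with W.
f : t — does not combine with W.
Y : ⟨e, ⟨e, e⟩⟩ — does not combine with W.

V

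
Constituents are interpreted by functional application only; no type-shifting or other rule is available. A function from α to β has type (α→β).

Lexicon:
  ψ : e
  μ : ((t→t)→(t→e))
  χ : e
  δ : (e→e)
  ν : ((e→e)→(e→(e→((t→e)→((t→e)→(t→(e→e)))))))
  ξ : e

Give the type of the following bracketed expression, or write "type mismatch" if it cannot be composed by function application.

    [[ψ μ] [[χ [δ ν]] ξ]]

[ψ μ]: e with ((t→t)→(t→e)) — neither is a function whose domain matches the other; composition fails here.

type mismatch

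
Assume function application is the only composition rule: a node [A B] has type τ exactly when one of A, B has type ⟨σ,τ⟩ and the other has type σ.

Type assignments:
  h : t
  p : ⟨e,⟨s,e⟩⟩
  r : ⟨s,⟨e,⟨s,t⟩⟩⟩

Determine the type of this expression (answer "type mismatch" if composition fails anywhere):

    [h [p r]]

type mismatch

At [p r]: neither ⟨e,⟨s,e⟩⟩ nor ⟨s,⟨e,⟨s,t⟩⟩⟩ can take the other as argument; the node is ill-typed.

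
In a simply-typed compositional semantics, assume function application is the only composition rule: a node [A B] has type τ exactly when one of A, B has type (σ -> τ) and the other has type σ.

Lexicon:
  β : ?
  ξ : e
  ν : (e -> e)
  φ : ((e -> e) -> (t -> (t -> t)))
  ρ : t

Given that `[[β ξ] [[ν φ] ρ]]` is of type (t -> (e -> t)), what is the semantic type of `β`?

[[β ξ] [[ν φ] ρ]] must have type (t -> (e -> t)). The sister [[ν φ] ρ] has type (t -> t); that is not a function onto (t -> (e -> t)), so [β ξ] must be the functor, of type ((t -> t) -> (t -> (e -> t))).
[β ξ] must have type ((t -> t) -> (t -> (e -> t))). The sister ξ has type e; that is not a function onto ((t -> t) -> (t -> (e -> t))), so β must be the functor, of type (e -> ((t -> t) -> (t -> (e -> t)))).

(e -> ((t -> t) -> (t -> (e -> t))))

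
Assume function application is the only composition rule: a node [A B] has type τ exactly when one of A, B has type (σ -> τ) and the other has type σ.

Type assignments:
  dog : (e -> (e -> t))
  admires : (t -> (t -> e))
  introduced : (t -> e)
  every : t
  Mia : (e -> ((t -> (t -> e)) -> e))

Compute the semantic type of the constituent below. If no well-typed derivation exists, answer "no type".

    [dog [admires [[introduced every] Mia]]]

[introduced every]: functor introduced : (t -> e), argument every : t; result e.
[[introduced every] Mia]: functor Mia : (e -> ((t -> (t -> e)) -> e)), argument [introduced every] : e; result ((t -> (t -> e)) -> e).
[admires [[introduced every] Mia]]: functor [[introduced every] Mia] : ((t -> (t -> e)) -> e), argument admires : (t -> (t -> e)); result e.
[dog [admires [[introduced every] Mia]]]: functor dog : (e -> (e -> t)), argument [admires [[introduced every] Mia]] : e; result (e -> t).

(e -> t)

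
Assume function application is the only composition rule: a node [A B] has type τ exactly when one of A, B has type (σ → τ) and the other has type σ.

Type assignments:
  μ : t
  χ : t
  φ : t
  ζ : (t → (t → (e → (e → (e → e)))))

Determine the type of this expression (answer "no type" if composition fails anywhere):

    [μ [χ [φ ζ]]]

no type

[φ ζ]: (t → (t → (e → (e → (e → e))))) applied to t yields (t → (e → (e → (e → e)))).
[χ [φ ζ]]: (t → (e → (e → (e → e)))) applied to t yields (e → (e → (e → e))).
[μ [χ [φ ζ]]]: t and (e → (e → (e → e))) cannot combine by function application — type clash.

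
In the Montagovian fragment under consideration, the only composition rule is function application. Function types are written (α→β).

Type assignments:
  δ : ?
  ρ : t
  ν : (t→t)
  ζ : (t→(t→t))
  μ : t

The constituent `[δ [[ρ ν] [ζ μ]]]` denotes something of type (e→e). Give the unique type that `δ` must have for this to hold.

At [δ [[ρ ν] [ζ μ]]] (required: (e→e)): [[ρ ν] [ζ μ]] is t, which is not a function with range (e→e); hence δ is the functor — type (t→(e→e)).

(t→(e→e))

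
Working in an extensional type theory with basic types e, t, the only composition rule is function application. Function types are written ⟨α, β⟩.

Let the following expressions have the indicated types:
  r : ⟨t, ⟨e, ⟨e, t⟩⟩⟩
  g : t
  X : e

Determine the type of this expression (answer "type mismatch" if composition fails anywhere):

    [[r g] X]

[r g]: ⟨t, ⟨e, ⟨e, t⟩⟩⟩ applied to t yields ⟨e, ⟨e, t⟩⟩.
[[r g] X]: ⟨e, ⟨e, t⟩⟩ applied to e yields ⟨e, t⟩.

⟨e, t⟩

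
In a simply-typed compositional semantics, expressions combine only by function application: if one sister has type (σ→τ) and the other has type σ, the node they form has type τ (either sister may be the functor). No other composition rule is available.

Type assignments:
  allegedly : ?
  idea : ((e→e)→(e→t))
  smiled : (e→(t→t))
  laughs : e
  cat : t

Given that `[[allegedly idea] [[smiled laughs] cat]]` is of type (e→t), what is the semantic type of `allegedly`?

[[allegedly idea] [[smiled laughs] cat]] is required to be (e→t). [[smiled laughs] cat] : t cannot yield (e→t) as functor, so [allegedly idea] : (t→(e→t)).
[allegedly idea] is required to be (t→(e→t)). idea : ((e→e)→(e→t)) cannot yield (t→(e→t)) as functor, so allegedly : (((e→e)→(e→t))→(t→(e→t))).

(((e→e)→(e→t))→(t→(e→t)))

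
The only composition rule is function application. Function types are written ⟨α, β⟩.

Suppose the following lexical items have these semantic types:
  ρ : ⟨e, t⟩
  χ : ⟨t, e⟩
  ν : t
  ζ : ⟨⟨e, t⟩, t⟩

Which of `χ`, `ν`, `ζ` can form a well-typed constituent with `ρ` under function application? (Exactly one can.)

ζ

χ : ⟨t, e⟩ — does not combine with ρ.
ν : t — does not combine with ρ.
ζ — combines: ζ : ⟨⟨e, t⟩, t⟩ takes ρ : ⟨e, t⟩ as argument, giving t.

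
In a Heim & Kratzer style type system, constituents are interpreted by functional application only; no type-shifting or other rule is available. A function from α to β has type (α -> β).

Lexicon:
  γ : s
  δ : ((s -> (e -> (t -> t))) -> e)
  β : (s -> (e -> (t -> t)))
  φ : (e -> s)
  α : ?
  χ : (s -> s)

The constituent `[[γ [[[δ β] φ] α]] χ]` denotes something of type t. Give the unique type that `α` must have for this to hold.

[[γ [[[δ β] φ] α]] χ] must have type t. The sister χ has type (s -> s); that is not a function onto t, so [γ [[[δ β] φ] α]] must be the functor, of type ((s -> s) -> t).
[γ [[[δ β] φ] α]] must have type ((s -> s) -> t). The sister γ has type s; that is not a function onto ((s -> s) -> t), so [[[δ β] φ] α] must be the functor, of type (s -> ((s -> s) -> t)).
[[[δ β] φ] α] must have type (s -> ((s -> s) -> t)). The sister [[δ β] φ] has type s; that is not a function onto (s -> ((s -> s) -> t)), so α must be the functor, of type (s -> (s -> ((s -> s) -> t))).

(s -> (s -> ((s -> s) -> t)))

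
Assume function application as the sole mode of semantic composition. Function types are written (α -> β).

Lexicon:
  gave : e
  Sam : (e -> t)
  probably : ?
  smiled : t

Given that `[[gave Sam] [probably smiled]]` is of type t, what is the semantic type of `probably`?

(t -> (t -> t))

For [[gave Sam] [probably smiled]] to have type t with [gave Sam] of type t, [probably smiled] must be the function: [probably smiled] : (t -> t).
For [probably smiled] to have type (t -> t) with smiled of type t, probably must be the function: probably : (t -> (t -> t)).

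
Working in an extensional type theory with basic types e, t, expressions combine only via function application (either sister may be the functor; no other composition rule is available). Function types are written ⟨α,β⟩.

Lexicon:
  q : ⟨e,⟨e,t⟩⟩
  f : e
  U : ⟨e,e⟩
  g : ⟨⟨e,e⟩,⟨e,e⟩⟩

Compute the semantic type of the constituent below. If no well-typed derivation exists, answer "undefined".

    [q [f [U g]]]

⟨e,t⟩

[U g]: functor g : ⟨⟨e,e⟩,⟨e,e⟩⟩, argument U : ⟨e,e⟩; result ⟨e,e⟩.
[f [U g]]: functor [U g] : ⟨e,e⟩, argument f : e; result e.
[q [f [U g]]]: functor q : ⟨e,⟨e,t⟩⟩, argument [f [U g]] : e; result ⟨e,t⟩.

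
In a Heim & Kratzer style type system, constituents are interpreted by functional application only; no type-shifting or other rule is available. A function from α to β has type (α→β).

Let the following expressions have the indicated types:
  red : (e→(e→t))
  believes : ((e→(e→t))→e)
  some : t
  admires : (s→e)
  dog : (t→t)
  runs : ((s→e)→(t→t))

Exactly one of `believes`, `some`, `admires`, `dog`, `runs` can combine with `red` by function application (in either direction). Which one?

believes

believes — combines: believes : ((e→(e→t))→e) takes red : (e→(e→t)) as argument, giving e.
some : t — red needs e; some needs nothing (atomic); neither fits.
admires : (s→e) — red needs e; admires needs s; neither fits.
dog : (t→t) — red needs e; dog needs t; neither fits.
runs : ((s→e)→(t→t)) — red needs e; runs needs (s→e); neither fits.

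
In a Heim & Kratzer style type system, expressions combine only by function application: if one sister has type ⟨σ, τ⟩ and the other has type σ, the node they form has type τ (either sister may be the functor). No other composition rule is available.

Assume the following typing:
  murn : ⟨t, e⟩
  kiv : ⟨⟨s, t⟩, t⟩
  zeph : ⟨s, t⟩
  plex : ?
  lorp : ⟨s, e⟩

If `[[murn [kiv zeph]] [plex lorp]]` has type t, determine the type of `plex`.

⟨⟨s, e⟩, ⟨e, t⟩⟩

[[murn [kiv zeph]] [plex lorp]] is required to be t. [murn [kiv zeph]] : e cannot yield t as functor, so [plex lorp] : ⟨e, t⟩.
[plex lorp] is required to be ⟨e, t⟩. lorp : ⟨s, e⟩ cannot yield ⟨e, t⟩ as functor, so plex : ⟨⟨s, e⟩, ⟨e, t⟩⟩.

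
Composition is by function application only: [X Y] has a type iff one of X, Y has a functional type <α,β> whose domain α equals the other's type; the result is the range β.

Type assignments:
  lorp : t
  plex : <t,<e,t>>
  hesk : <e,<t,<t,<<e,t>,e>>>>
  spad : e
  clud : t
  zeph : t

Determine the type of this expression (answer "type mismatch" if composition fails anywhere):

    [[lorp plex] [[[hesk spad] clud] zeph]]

e

[lorp plex] — plex of type <t,<e,t>> combines with lorp of type t: type <e,t>.
[hesk spad] — hesk of type <e,<t,<t,<<e,t>,e>>>> combines with spad of type e: type <t,<t,<<e,t>,e>>>.
[[hesk spad] clud] — [hesk spad] of type <t,<t,<<e,t>,e>>> combines with clud of type t: type <t,<<e,t>,e>>.
[[[hesk spad] clud] zeph] — [[hesk spad] clud] of type <t,<<e,t>,e>> combines with zeph of type t: type <<e,t>,e>.
[[lorp plex] [[[hesk spad] clud] zeph]] — [[[hesk spad] clud] zeph] of type <<e,t>,e> combines with [lorp plex] of type <e,t>: type e.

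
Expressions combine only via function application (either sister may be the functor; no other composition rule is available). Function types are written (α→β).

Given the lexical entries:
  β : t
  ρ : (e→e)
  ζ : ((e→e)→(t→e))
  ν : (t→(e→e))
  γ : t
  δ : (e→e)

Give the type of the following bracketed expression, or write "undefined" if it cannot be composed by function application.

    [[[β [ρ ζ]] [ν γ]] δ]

e

[ρ ζ] — ζ of type ((e→e)→(t→e)) combines with ρ of type (e→e): type (t→e).
[β [ρ ζ]] — [ρ ζ] of type (t→e) combines with β of type t: type e.
[ν γ] — ν of type (t→(e→e)) combines with γ of type t: type (e→e).
[[β [ρ ζ]] [ν γ]] — [ν γ] of type (e→e) combines with [β [ρ ζ]] of type e: type e.
[[[β [ρ ζ]] [ν γ]] δ] — δ of type (e→e) combines with [[β [ρ ζ]] [ν γ]] of type e: type e.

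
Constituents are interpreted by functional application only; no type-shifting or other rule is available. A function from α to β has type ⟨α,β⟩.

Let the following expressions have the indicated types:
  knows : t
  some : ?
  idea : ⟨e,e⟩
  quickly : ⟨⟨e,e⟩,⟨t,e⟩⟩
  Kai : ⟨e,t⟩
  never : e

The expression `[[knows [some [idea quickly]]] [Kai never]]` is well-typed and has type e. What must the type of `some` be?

At [[knows [some [idea quickly]]] [Kai never]] (required: e): [Kai never] is t, which is not a function with range e; hence [knows [some [idea quickly]]] is the functor — type ⟨t,e⟩.
At [knows [some [idea quickly]]] (required: ⟨t,e⟩): knows is t, which is not a function with range ⟨t,e⟩; hence [some [idea quickly]] is the functor — type ⟨t,⟨t,e⟩⟩.
At [some [idea quickly]] (required: ⟨t,⟨t,e⟩⟩): [idea quickly] is ⟨t,e⟩, which is not a function with range ⟨t,⟨t,e⟩⟩; hence some is the functor — type ⟨⟨t,e⟩,⟨t,⟨t,e⟩⟩⟩.

⟨⟨t,e⟩,⟨t,⟨t,e⟩⟩⟩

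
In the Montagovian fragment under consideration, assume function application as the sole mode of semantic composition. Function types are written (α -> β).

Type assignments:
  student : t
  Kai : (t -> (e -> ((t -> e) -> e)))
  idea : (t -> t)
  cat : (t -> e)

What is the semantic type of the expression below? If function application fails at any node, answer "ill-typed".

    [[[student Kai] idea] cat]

ill-typed

[student Kai] — Kai of type (t -> (e -> ((t -> e) -> e))) combines with student of type t: type (e -> ((t -> e) -> e)).
[[student Kai] idea]: (e -> ((t -> e) -> e)) with (t -> t) — neither is a function whose domain matches the other; composition fails here.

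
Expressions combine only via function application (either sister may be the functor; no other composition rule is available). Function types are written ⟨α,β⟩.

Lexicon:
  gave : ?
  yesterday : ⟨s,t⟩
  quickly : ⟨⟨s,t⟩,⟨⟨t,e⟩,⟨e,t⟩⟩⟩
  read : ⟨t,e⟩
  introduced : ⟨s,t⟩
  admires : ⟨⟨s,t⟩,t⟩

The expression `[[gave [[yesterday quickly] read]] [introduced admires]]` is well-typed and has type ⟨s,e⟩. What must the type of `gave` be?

[[gave [[yesterday quickly] read]] [introduced admires]] is required to be ⟨s,e⟩. [introduced admires] : t cannot yield ⟨s,e⟩ as functor, so [gave [[yesterday quickly] read]] : ⟨t,⟨s,e⟩⟩.
[gave [[yesterday quickly] read]] is required to be ⟨t,⟨s,e⟩⟩. [[yesterday quickly] read] : ⟨e,t⟩ cannot yield ⟨t,⟨s,e⟩⟩ as functor, so gave : ⟨⟨e,t⟩,⟨t,⟨s,e⟩⟩⟩.

⟨⟨e,t⟩,⟨t,⟨s,e⟩⟩⟩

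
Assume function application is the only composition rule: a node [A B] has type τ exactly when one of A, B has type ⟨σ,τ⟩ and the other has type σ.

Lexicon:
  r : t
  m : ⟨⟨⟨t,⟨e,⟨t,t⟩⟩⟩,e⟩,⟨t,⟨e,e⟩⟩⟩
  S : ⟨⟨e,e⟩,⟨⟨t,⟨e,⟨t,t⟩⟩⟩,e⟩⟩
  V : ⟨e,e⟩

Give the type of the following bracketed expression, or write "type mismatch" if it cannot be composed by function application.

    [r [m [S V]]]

⟨e,e⟩

[S V]: ⟨⟨e,e⟩,⟨⟨t,⟨e,⟨t,t⟩⟩⟩,e⟩⟩ applied to ⟨e,e⟩ yields ⟨⟨t,⟨e,⟨t,t⟩⟩⟩,e⟩.
[m [S V]]: ⟨⟨⟨t,⟨e,⟨t,t⟩⟩⟩,e⟩,⟨t,⟨e,e⟩⟩⟩ applied to ⟨⟨t,⟨e,⟨t,t⟩⟩⟩,e⟩ yields ⟨t,⟨e,e⟩⟩.
[r [m [S V]]]: ⟨t,⟨e,e⟩⟩ applied to t yields ⟨e,e⟩.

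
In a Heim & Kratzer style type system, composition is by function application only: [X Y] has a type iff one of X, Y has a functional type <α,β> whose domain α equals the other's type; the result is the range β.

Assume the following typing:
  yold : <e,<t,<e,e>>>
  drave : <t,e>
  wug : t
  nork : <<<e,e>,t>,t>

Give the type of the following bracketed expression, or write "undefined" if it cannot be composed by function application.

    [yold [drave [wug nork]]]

[wug nork]: t with <<<e,e>,t>,t> — neither is a function whose domain matches the other; composition fails here.

undefined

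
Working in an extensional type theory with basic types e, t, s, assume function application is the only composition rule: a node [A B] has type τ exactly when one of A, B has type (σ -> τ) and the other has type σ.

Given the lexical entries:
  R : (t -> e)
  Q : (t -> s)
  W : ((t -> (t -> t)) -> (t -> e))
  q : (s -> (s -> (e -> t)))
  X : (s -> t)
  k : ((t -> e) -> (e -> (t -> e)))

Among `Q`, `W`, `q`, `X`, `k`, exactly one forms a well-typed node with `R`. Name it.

k

Q : (t -> s) — does not combine with R.
W : ((t -> (t -> t)) -> (t -> e)) — does not combine with R.
q : (s -> (s -> (e -> t))) — does not combine with R.
X : (s -> t) — does not combine with R.
k — combines: k : ((t -> e) -> (e -> (t -> e))) takes R : (t -> e) as argument, giving (e -> (t -> e)).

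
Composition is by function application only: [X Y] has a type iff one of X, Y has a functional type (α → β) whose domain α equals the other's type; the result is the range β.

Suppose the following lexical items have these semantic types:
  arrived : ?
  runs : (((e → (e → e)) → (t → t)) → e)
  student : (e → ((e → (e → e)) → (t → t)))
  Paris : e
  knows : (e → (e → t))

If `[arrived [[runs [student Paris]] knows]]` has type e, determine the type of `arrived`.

[arrived [[runs [student Paris]] knows]] must have type e. The sister [[runs [student Paris]] knows] has type (e → t); that is not a function onto e, so arrived must be the functor, of type ((e → t) → e).

((e → t) → e)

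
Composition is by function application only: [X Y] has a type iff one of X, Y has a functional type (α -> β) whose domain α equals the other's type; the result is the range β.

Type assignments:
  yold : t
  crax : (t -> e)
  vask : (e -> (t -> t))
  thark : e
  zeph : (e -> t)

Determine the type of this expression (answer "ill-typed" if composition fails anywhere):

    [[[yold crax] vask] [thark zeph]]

t

[yold crax]: (t -> e) applied to t yields e.
[[yold crax] vask]: (e -> (t -> t)) applied to e yields (t -> t).
[thark zeph]: (e -> t) applied to e yields t.
[[[yold crax] vask] [thark zeph]]: (t -> t) applied to t yields t.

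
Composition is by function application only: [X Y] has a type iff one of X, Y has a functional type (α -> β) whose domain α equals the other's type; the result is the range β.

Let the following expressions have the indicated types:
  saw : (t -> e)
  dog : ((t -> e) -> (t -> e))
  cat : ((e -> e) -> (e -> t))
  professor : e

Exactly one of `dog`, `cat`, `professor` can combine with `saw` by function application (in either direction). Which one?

dog — combines: dog : ((t -> e) -> (t -> e)) takes saw : (t -> e) as argument, giving (t -> e).
cat : ((e -> e) -> (e -> t)) — neither side's domain matches the other.
professor : e — neither side's domain matches the other.

dog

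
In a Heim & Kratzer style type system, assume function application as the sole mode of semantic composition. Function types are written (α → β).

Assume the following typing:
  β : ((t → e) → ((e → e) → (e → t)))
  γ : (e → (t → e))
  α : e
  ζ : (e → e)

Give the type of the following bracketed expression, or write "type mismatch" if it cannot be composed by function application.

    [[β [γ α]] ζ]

[γ α]: functor γ : (e → (t → e)), argument α : e; result (t → e).
[β [γ α]]: functor β : ((t → e) → ((e → e) → (e → t))), argument [γ α] : (t → e); result ((e → e) → (e → t)).
[[β [γ α]] ζ]: functor [β [γ α]] : ((e → e) → (e → t)), argument ζ : (e → e); result (e → t).

(e → t)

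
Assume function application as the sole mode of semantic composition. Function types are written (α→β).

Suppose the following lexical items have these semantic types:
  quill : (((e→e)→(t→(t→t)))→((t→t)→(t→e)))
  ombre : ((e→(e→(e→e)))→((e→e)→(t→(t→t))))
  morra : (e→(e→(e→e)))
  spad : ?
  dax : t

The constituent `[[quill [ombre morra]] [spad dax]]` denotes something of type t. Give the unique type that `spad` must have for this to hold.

(t→(((t→t)→(t→e))→t))

[[quill [ombre morra]] [spad dax]] must have type t. The sister [quill [ombre morra]] has type ((t→t)→(t→e)); that is not a function onto t, so [spad dax] must be the functor, of type (((t→t)→(t→e))→t).
[spad dax] must have type (((t→t)→(t→e))→t). The sister dax has type t; that is not a function onto (((t→t)→(t→e))→t), so spad must be the functor, of type (t→(((t→t)→(t→e))→t)).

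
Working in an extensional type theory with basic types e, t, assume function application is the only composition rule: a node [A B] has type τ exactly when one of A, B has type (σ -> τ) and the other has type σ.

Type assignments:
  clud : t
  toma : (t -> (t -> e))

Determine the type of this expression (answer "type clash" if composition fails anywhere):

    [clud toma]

(t -> e)

[clud toma]: (t -> (t -> e)) applied to t yields (t -> e).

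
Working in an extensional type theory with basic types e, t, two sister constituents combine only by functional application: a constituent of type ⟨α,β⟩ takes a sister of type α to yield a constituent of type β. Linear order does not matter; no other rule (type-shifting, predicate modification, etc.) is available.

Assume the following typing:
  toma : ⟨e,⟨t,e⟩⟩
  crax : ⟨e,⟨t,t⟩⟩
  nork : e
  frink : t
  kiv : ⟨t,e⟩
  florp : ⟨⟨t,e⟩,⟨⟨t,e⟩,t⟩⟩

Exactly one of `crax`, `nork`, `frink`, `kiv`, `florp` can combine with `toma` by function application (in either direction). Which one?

crax : ⟨e,⟨t,t⟩⟩ — no; toma wants e, and crax wants e.
nork — combines: toma : ⟨e,⟨t,e⟩⟩ takes nork : e as argument, giving ⟨t,e⟩.
frink : t — no; toma wants e, and frink wants nothing (atomic).
kiv : ⟨t,e⟩ — no; toma wants e, and kiv wants t.
florp : ⟨⟨t,e⟩,⟨⟨t,e⟩,t⟩⟩ — no; toma wants e, and florp wants ⟨t,e⟩.

nork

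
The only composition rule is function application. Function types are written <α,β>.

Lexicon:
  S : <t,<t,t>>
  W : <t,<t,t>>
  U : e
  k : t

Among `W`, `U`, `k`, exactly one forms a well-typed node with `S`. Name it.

W : <t,<t,t>> — S needs t; W needs t; neither fits.
U : e — S needs t; U needs nothing (atomic); neither fits.
k — combines: S : <t,<t,t>> takes k : t as argument, giving <t,t>.

k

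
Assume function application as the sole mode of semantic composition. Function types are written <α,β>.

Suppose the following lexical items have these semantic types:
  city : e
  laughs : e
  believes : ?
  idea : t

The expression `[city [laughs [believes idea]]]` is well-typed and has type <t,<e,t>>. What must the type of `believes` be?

For [city [laughs [believes idea]]] to have type <t,<e,t>> with city of type e, [laughs [believes idea]] must be the function: [laughs [believes idea]] : <e,<t,<e,t>>>.
For [laughs [believes idea]] to have type <e,<t,<e,t>>> with laughs of type e, [believes idea] must be the function: [believes idea] : <e,<e,<t,<e,t>>>>.
For [believes idea] to have type <e,<e,<t,<e,t>>>> with idea of type t, believes must be the function: believes : <t,<e,<e,<t,<e,t>>>>>.

<t,<e,<e,<t,<e,t>>>>>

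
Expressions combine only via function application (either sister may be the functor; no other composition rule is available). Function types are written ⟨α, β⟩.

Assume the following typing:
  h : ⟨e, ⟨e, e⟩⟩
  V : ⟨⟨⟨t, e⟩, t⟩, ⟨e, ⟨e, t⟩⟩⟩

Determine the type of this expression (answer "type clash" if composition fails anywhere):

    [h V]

type clash

[h V]: ⟨e, ⟨e, e⟩⟩ and ⟨⟨⟨t, e⟩, t⟩, ⟨e, ⟨e, t⟩⟩⟩ cannot combine by function application — type clash.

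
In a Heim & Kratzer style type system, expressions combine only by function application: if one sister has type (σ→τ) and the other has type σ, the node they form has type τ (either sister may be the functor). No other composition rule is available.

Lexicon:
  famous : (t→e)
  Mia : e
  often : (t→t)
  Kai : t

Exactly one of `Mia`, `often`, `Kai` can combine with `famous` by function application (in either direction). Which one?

Kai

Mia : e — does not combine with famous.
often : (t→t) — does not combine with famous.
Kai — combines: famous : (t→e) takes Kai : t as argument, giving e.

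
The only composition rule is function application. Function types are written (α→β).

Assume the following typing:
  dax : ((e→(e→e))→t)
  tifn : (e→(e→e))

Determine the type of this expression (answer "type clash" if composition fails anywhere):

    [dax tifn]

[dax tifn]: functor dax : ((e→(e→e))→t), argument tifn : (e→(e→e)); result t.

t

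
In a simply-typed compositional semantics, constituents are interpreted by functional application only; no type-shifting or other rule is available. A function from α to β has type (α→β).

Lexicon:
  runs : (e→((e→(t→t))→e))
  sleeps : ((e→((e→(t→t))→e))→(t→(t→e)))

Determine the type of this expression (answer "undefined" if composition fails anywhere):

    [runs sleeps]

[runs sleeps]: functor sleeps : ((e→((e→(t→t))→e))→(t→(t→e))), argument runs : (e→((e→(t→t))→e)); result (t→(t→e)).

(t→(t→e))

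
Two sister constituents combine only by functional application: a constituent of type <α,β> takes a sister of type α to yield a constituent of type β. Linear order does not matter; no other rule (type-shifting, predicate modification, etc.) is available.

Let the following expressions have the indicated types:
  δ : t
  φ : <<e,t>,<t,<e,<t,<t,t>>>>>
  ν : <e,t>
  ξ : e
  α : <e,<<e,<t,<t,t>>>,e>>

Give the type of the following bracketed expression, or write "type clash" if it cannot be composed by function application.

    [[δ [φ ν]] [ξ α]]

e

[φ ν]: φ is <<e,t>,<t,<e,<t,<t,t>>>>>, ν is <e,t>; result <t,<e,<t,<t,t>>>>.
[δ [φ ν]]: [φ ν] is <t,<e,<t,<t,t>>>>, δ is t; result <e,<t,<t,t>>>.
[ξ α]: α is <e,<<e,<t,<t,t>>>,e>>, ξ is e; result <<e,<t,<t,t>>>,e>.
[[δ [φ ν]] [ξ α]]: [ξ α] is <<e,<t,<t,t>>>,e>, [δ [φ ν]] is <e,<t,<t,t>>>; result e.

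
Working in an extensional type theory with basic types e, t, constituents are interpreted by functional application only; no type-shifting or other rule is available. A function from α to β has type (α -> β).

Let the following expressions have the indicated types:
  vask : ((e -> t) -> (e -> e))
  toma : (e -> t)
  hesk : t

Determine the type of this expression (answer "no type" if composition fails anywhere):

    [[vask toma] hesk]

[vask toma]: vask is ((e -> t) -> (e -> e)), toma is (e -> t); result (e -> e).
At [[vask toma] hesk]: neither (e -> e) nor t can take the other as argument; the node is ill-typed.

no type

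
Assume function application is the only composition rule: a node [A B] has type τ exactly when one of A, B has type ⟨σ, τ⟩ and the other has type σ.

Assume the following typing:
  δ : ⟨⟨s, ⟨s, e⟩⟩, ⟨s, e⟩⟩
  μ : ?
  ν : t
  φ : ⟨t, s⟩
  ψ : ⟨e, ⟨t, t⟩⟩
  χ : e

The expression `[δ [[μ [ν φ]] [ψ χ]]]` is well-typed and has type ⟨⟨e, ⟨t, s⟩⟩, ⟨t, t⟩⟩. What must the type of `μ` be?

⟨s, ⟨⟨t, t⟩, ⟨⟨⟨s, ⟨s, e⟩⟩, ⟨s, e⟩⟩, ⟨⟨e, ⟨t, s⟩⟩, ⟨t, t⟩⟩⟩⟩⟩

For [δ [[μ [ν φ]] [ψ χ]]] to have type ⟨⟨e, ⟨t, s⟩⟩, ⟨t, t⟩⟩ with δ of type ⟨⟨s, ⟨s, e⟩⟩, ⟨s, e⟩⟩, [[μ [ν φ]] [ψ χ]] must be the function: [[μ [ν φ]] [ψ χ]] : ⟨⟨⟨s, ⟨s, e⟩⟩, ⟨s, e⟩⟩, ⟨⟨e, ⟨t, s⟩⟩, ⟨t, t⟩⟩⟩.
For [[μ [ν φ]] [ψ χ]] to have type ⟨⟨⟨s, ⟨s, e⟩⟩, ⟨s, e⟩⟩, ⟨⟨e, ⟨t, s⟩⟩, ⟨t, t⟩⟩⟩ with [ψ χ] of type ⟨t, t⟩, [μ [ν φ]] must be the function: [μ [ν φ]] : ⟨⟨t, t⟩, ⟨⟨⟨s, ⟨s, e⟩⟩, ⟨s, e⟩⟩, ⟨⟨e, ⟨t, s⟩⟩, ⟨t, t⟩⟩⟩⟩.
For [μ [ν φ]] to have type ⟨⟨t, t⟩, ⟨⟨⟨s, ⟨s, e⟩⟩, ⟨s, e⟩⟩, ⟨⟨e, ⟨t, s⟩⟩, ⟨t, t⟩⟩⟩⟩ with [ν φ] of type s, μ must be the function: μ : ⟨s, ⟨⟨t, t⟩, ⟨⟨⟨s, ⟨s, e⟩⟩, ⟨s, e⟩⟩, ⟨⟨e, ⟨t, s⟩⟩, ⟨t, t⟩⟩⟩⟩⟩.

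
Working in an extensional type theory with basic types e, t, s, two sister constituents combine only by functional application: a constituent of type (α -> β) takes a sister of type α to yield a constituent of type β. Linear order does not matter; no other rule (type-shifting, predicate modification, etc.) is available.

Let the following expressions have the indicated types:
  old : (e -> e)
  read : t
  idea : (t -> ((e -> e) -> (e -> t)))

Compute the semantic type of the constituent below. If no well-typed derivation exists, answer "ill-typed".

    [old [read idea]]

[read idea]: idea is (t -> ((e -> e) -> (e -> t))), read is t; result ((e -> e) -> (e -> t)).
[old [read idea]]: [read idea] is ((e -> e) -> (e -> t)), old is (e -> e); result (e -> t).

(e -> t)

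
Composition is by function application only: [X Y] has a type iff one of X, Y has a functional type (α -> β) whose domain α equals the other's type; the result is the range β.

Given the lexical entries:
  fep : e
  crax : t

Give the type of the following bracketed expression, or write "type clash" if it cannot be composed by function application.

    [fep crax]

type clash

[fep crax]: e with t — neither is a function whose domain matches the other; composition fails here.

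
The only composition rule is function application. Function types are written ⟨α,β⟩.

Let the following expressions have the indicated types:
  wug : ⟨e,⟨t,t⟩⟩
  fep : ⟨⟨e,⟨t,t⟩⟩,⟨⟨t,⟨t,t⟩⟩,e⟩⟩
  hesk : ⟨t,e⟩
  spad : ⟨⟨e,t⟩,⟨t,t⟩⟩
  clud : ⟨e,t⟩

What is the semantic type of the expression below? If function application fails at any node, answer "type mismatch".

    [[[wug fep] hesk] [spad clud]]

[wug fep]: functor fep : ⟨⟨e,⟨t,t⟩⟩,⟨⟨t,⟨t,t⟩⟩,e⟩⟩, argument wug : ⟨e,⟨t,t⟩⟩; result ⟨⟨t,⟨t,t⟩⟩,e⟩.
[[wug fep] hesk]: ⟨⟨t,⟨t,t⟩⟩,e⟩ and ⟨t,e⟩ cannot combine by function application — type clash.

type mismatch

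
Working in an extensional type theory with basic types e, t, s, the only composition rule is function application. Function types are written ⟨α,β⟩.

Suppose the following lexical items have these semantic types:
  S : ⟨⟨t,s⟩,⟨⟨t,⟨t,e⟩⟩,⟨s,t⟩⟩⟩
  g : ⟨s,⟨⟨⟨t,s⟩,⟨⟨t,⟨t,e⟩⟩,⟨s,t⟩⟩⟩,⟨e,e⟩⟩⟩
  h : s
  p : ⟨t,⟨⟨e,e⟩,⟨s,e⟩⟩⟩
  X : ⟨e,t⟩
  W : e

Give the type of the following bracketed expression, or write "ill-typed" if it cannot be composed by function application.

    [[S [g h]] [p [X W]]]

[g h]: g is ⟨s,⟨⟨⟨t,s⟩,⟨⟨t,⟨t,e⟩⟩,⟨s,t⟩⟩⟩,⟨e,e⟩⟩⟩, h is s; result ⟨⟨⟨t,s⟩,⟨⟨t,⟨t,e⟩⟩,⟨s,t⟩⟩⟩,⟨e,e⟩⟩.
[S [g h]]: [g h] is ⟨⟨⟨t,s⟩,⟨⟨t,⟨t,e⟩⟩,⟨s,t⟩⟩⟩,⟨e,e⟩⟩, S is ⟨⟨t,s⟩,⟨⟨t,⟨t,e⟩⟩,⟨s,t⟩⟩⟩; result ⟨e,e⟩.
[X W]: X is ⟨e,t⟩, W is e; result t.
[p [X W]]: p is ⟨t,⟨⟨e,e⟩,⟨s,e⟩⟩⟩, [X W] is t; result ⟨⟨e,e⟩,⟨s,e⟩⟩.
[[S [g h]] [p [X W]]]: [p [X W]] is ⟨⟨e,e⟩,⟨s,e⟩⟩, [S [g h]] is ⟨e,e⟩; result ⟨s,e⟩.

⟨s,e⟩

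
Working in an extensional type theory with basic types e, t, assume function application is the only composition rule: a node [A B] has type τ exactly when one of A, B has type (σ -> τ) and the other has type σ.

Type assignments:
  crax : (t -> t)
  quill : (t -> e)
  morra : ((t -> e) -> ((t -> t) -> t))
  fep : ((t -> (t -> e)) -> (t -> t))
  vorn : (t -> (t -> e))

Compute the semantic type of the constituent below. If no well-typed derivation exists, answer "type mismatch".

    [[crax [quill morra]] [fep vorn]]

[quill morra]: ((t -> e) -> ((t -> t) -> t)) applied to (t -> e) yields ((t -> t) -> t).
[crax [quill morra]]: ((t -> t) -> t) applied to (t -> t) yields t.
[fep vorn]: ((t -> (t -> e)) -> (t -> t)) applied to (t -> (t -> e)) yields (t -> t).
[[crax [quill morra]] [fep vorn]]: (t -> t) applied to t yields t.

t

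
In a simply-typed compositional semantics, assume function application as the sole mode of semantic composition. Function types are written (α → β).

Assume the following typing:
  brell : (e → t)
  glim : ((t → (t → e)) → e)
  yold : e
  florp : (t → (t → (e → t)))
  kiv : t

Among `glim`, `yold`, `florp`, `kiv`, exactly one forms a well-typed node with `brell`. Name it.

glim : ((t → (t → e)) → e) — does not combine with brell.
yold — combines: brell : (e → t) takes yold : e as argument, giving t.
florp : (t → (t → (e → t))) — does not combine with brell.
kiv : t — does not combine with brell.

yold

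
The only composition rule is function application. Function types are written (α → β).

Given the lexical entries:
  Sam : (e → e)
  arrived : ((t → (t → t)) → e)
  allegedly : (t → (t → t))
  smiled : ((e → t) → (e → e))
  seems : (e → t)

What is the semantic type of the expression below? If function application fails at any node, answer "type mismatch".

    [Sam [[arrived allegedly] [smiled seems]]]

e

[arrived allegedly] — arrived of type ((t → (t → t)) → e) combines with allegedly of type (t → (t → t)): type e.
[smiled seems] — smiled of type ((e → t) → (e → e)) combines with seems of type (e → t): type (e → e).
[[arrived allegedly] [smiled seems]] — [smiled seems] of type (e → e) combines with [arrived allegedly] of type e: type e.
[Sam [[arrived allegedly] [smiled seems]]] — Sam of type (e → e) combines with [[arrived allegedly] [smiled seems]] of type e: type e.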